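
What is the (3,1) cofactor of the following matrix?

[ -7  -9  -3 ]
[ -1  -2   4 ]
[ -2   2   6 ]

Delete row 3 and column 1; the remaining 2×2 submatrix is [-9 -3; -2 4].
Its determinant is (-9)·4 − (-3)·(-2) = -42.
The cofactor carries sign (−1)^(3+1) = +1, so C_{3,1} = +(-42) = -42.

-42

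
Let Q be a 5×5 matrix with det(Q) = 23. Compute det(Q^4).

det(Q^4) = (det Q)^4 = (23)^4 = 279841

279841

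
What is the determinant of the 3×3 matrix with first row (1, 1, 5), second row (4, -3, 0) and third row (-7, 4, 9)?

Expand along row 2:
  − 4 · |1 5; 4 9| = −4·(9 − 20) = 44
  + (-3) · |1 5; -7 9| = (-3)·(9 − (-35)) = -132
Sum: (44) + (-132) = -88

-88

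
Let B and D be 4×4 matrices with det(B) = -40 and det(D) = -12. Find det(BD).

det(BD) = 480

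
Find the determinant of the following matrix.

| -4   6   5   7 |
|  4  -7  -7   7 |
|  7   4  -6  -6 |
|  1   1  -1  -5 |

642

Expand along row 1:
  + (-4) · M_11   where M_11 = det([-7 -7 7; 4 -6 -6; 1 -1 -5]) = -252
  − (6) · M_12   where M_12 = det([4 -7 7; 7 -6 -6; 1 -1 -5]) = -114
  + (5) · M_13   where M_13 = det([4 -7 7; 7 4 -6; 1 1 -5]) = -238
  − (7) · M_14   where M_14 = det([4 -7 -7; 7 4 -6; 1 1 -1]) = -20
det = (+1)·(-4)·(-252) + (-1)·(6)·(-114) + (+1)·(5)·(-238) + (-1)·(7)·(-20) = 642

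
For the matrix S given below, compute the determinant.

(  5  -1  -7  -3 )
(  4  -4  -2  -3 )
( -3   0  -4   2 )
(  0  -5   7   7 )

Expand along row 3 (it has 1 zero):
  + (-3) · M_31   where M_31 = det([-1 -7 -3; -4 -2 -3; -5 7 7]) = -194
  + (-4) · M_33   where M_33 = det([5 -1 -3; 4 -4 -3; 0 -5 7]) = -127
  − (2) · M_34   where M_34 = det([5 -1 -7; 4 -4 -2; 0 -5 7]) = -22
det = (+1)·(-3)·(-194) + (+1)·(-4)·(-127) + (-1)·(2)·(-22) = 1134

1134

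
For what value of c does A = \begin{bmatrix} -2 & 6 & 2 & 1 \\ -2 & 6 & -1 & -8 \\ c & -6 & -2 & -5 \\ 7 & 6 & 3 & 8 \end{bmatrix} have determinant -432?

c = -1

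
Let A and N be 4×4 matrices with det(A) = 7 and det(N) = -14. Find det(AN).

det(AN) = det(A)·det(N) = (7)·(-14) = -98

-98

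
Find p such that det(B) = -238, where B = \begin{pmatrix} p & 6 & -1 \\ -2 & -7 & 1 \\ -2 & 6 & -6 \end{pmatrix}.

p = -5

Expanding along the row containing p, det(B) is linear in p: det(B) = (36)·p + (-58).
Set (36)·p + (-58) = -238  ⇒  (36)·p = -180  ⇒  p = -5.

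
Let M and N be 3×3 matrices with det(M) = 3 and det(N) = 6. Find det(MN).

det(MN) = det(M)·det(N) = (3)·(6) = 18

18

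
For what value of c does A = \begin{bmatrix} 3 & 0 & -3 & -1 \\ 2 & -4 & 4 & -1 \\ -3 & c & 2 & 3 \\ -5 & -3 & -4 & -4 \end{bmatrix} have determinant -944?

Expanding along the column containing c, det(A) is linear in c: det(A) = (111)·c + (-389).
Set (111)·c + (-389) = -944  ⇒  (111)·c = -555  ⇒  c = -5.

c = -5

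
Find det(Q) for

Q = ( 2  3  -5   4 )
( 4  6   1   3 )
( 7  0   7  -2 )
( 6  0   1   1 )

102

Expand along column 2 (it has 2 zeros):
  − (3) · M_12   where M_12 = det([4 1 3; 7 7 -2; 6 1 1]) = -88
  + (6) · M_22   where M_22 = det([2 -5 4; 7 7 -2; 6 1 1]) = -27
det = (-1)·(3)·(-88) + (+1)·(6)·(-27) = 102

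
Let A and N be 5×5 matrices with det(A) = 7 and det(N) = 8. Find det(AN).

|AN| = 56

det(AN) = det(A)·det(N) = (7)·(8) = 56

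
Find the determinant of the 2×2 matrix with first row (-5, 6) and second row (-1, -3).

The determinant is 21.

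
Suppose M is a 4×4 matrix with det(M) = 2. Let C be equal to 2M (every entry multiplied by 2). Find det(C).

For a 4×4 matrix, det(2M) = 2^4·det(M) = 16·det(M).
det(C) = (16)·(2) = 32

det(C) = 32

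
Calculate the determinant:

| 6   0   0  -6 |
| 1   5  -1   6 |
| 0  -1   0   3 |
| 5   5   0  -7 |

-78

Expand along column 3 (it has 3 zeros):
  − (-1) · M_23   where M_23 = det([6 0 -6; 0 -1 3; 5 5 -7]) = -78
det = (-1)·(-1)·(-78) = -78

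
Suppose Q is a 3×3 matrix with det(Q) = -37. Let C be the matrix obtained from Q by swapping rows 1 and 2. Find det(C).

det(C) = 37

Swapping two rows multiplies the determinant by −1.
det(C) = (-1)·(-37) = 37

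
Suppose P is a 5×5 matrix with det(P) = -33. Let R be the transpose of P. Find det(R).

-33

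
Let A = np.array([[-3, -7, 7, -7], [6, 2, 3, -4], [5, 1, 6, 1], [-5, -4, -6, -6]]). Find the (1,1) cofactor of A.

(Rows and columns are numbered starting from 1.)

Delete row 1 and column 1; the remaining 3×3 submatrix is [2 3 -4; 1 6 1; -4 -6 -6].
Its determinant is -126.
The cofactor carries sign (−1)^(1+1) = +1, so C_{1,1} = +(-126) = -126.

The cofactor is -126.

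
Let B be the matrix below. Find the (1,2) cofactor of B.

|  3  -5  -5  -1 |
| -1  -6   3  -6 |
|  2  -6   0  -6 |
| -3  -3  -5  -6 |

-180

Delete row 1 and column 2; the remaining 3×3 submatrix is [-1 3 -6; 2 0 -6; -3 -5 -6].
Its determinant is 180.
The cofactor carries sign (−1)^(1+2) = −1, so C_{1,2} = −(180) = -180.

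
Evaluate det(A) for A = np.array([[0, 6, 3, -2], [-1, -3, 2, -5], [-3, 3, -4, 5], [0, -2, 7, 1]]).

det(A) = -1184

Expand along column 1 (it has 2 zeros):
  − (-1) · M_21   where M_21 = det([6 3 -2; 3 -4 5; -2 7 1]) = -299
  + (-3) · M_31   where M_31 = det([6 3 -2; -3 2 -5; -2 7 1]) = 295
det = (-1)·(-1)·(-299) + (+1)·(-3)·(295) = -1184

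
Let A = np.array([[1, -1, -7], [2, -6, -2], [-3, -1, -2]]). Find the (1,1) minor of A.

10

Delete row 1 and column 1; the remaining 2×2 submatrix is [-6 -2; -1 -2].
Its determinant is (-6)·(-2) − (-2)·(-1) = 10.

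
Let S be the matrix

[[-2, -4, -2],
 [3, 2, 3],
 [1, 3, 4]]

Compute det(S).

det(S) = 24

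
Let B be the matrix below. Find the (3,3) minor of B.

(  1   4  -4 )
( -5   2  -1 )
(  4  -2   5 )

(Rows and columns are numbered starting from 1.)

Delete row 3 and column 3; the remaining 2×2 submatrix is [1 4; -5 2].
Its determinant is 1·2 − 4·(-5) = 22.

22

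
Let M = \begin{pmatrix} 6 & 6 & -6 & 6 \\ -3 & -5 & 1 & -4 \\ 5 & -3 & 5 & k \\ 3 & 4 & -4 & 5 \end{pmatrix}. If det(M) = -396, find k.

4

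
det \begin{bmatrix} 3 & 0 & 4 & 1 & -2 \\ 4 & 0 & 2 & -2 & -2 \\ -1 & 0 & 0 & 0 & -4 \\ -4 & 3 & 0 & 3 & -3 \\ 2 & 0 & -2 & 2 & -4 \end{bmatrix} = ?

-900

Expand along column 2 (it has 4 zeros):
  + (3) · M_42   where M_42 = det([3 4 1 -2; 4 2 -2 -2; -1 0 0 -4; 2 -2 2 -4]) = -300
det = (+1)·(3)·(-300) = -900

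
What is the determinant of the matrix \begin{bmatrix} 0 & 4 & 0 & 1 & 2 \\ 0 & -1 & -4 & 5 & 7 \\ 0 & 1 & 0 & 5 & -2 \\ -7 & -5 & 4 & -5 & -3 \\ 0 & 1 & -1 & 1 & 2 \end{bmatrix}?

Expand along column 1 (it has 4 zeros):
  − (-7) · M_41   where M_41 = det([4 0 1 2; -1 -4 5 7; 1 0 5 -2; 1 -1 1 2]) = 51
det = (-1)·(-7)·(51) = 357

The determinant is 357.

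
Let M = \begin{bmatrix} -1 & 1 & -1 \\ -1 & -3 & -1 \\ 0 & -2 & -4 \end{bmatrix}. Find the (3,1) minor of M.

Delete row 3 and column 1; the remaining 2×2 submatrix is [1 -1; -3 -1].
Its determinant is 1·(-1) − (-1)·(-3) = -4.

-4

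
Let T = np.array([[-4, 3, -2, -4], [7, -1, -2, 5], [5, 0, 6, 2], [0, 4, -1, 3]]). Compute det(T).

The determinant is -781.

Expand along row 3 (it has 1 zero):
  + (5) · M_31   where M_31 = det([3 -2 -4; -1 -2 5; 4 -1 3]) = -85
  + (6) · M_33   where M_33 = det([-4 3 -4; 7 -1 5; 0 4 3]) = -83
  − (2) · M_34   where M_34 = det([-4 3 -2; 7 -1 -2; 0 4 -1]) = -71
det = (+1)·(5)·(-85) + (+1)·(6)·(-83) + (-1)·(2)·(-71) = -781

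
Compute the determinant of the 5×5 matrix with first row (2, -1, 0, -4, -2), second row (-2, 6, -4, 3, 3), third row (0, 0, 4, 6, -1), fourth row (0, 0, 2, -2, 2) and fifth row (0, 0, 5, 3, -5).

The matrix is block upper-triangular with a 2×2 block and a 3×3 block on the diagonal, so its determinant equals the product of the determinants of the diagonal blocks.
det of the 2×2 block = 10
det of the 3×3 block = 120
det = (10)·(120) = 1200

1200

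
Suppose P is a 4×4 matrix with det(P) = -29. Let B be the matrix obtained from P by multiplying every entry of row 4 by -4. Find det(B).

det(B) = 116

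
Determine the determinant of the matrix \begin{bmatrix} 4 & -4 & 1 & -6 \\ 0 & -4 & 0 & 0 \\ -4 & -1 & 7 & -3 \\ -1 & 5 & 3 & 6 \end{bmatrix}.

The determinant is -1044.

Expand along row 2 (it has 3 zeros):
  + (-4) · M_22   where M_22 = det([4 1 -6; -4 7 -3; -1 3 6]) = 261
det = (+1)·(-4)·(261) = -1044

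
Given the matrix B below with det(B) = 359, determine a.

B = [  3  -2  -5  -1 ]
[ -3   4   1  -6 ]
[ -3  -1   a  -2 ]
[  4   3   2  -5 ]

Expanding along the row containing a, det(B) is linear in a: det(B) = (97)·a + (553).
Set (97)·a + (553) = 359  ⇒  (97)·a = -194  ⇒  a = -2.

-2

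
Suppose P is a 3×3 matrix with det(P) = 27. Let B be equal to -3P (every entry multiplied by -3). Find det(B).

For a 3×3 matrix, det(-3P) = (-3)^3·det(P) = -27·det(P).
det(B) = (-27)·(27) = -729

det(B) = -729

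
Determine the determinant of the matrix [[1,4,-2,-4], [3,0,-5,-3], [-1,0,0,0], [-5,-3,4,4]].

Expand along row 3 (it has 3 zeros):
  + (-1) · M_31   where M_31 = det([4 -2 -4; 0 -5 -3; -3 4 4]) = 10
det = (+1)·(-1)·(10) = -10

The determinant is -10.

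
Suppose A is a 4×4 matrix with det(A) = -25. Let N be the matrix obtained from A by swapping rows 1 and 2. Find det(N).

Swapping two rows multiplies the determinant by −1.
det(N) = (-1)·(-25) = 25

25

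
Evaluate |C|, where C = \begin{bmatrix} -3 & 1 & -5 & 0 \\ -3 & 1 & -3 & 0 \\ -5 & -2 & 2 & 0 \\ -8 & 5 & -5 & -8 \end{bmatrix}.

Expand along column 4 (it has 3 zeros):
  + (-8) · M_44   where M_44 = det([-3 1 -5; -3 1 -3; -5 -2 2]) = -22
det = (+1)·(-8)·(-22) = 176

|C| = 176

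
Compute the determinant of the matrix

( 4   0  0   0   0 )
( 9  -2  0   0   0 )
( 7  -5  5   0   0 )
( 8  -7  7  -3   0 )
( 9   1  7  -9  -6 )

-720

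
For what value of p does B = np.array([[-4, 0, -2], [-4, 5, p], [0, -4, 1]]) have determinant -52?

p = 0

Expanding along the column containing p, det(B) is linear in p: det(B) = (-16)·p + (-52).
Set (-16)·p + (-52) = -52  ⇒  (-16)·p = 0  ⇒  p = 0.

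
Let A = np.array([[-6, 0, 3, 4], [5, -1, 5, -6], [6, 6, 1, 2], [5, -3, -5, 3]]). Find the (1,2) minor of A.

Delete row 1 and column 2; the remaining 3×3 submatrix is [5 5 -6; 6 1 2; 5 -5 3].
Its determinant is 235.

235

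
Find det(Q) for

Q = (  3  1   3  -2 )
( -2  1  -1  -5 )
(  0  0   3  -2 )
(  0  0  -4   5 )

The determinant is 35.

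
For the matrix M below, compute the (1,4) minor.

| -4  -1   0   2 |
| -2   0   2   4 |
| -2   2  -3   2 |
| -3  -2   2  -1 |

Delete row 1 and column 4; the remaining 3×3 submatrix is [-2 0 2; -2 2 -3; -3 -2 2].
Its determinant is 24.

The minor is 24.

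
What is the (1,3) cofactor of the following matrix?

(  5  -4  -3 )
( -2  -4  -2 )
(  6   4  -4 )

Delete row 1 and column 3; the remaining 2×2 submatrix is [-2 -4; 6 4].
Its determinant is (-2)·4 − (-4)·6 = 16.
The cofactor carries sign (−1)^(1+3) = +1, so C_{1,3} = +(16) = 16.

The cofactor is 16.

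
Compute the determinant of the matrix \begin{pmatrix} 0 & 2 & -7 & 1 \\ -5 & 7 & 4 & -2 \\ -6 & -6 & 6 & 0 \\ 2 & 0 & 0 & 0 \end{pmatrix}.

Expand along row 4 (it has 3 zeros):
  − (2) · M_41   where M_41 = det([2 -7 1; 7 4 -2; -6 6 0]) = 6
det = (-1)·(2)·(6) = -12

-12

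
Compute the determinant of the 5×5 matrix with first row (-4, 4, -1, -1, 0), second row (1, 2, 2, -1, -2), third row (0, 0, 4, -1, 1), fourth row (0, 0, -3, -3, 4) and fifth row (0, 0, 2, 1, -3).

The determinant is -288.

The matrix is block upper-triangular with a 2×2 block and a 3×3 block on the diagonal, so its determinant equals the product of the determinants of the diagonal blocks.
det of the 2×2 block = -12
det of the 3×3 block = 24
det = (-12)·(24) = -288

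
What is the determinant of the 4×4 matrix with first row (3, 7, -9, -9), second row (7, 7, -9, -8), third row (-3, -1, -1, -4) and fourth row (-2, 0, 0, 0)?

32

Expand along row 4 (it has 3 zeros):
  − (-2) · M_41   where M_41 = det([7 -9 -9; 7 -9 -8; -1 -1 -4]) = 16
det = (-1)·(-2)·(16) = 32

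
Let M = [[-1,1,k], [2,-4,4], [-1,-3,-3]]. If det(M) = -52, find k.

3

Expanding along the column containing k, det(M) is linear in k: det(M) = (-10)·k + (-22).
Set (-10)·k + (-22) = -52  ⇒  (-10)·k = -30  ⇒  k = 3.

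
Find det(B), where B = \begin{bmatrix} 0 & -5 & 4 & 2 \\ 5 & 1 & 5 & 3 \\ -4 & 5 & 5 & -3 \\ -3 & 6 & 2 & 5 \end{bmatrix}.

2777

Expand along row 1 (it has 1 zero):
  − (-5) · M_12   where M_12 = det([5 5 3; -4 5 -3; -3 2 5]) = 321
  + (4) · M_13   where M_13 = det([5 1 3; -4 5 -3; -3 6 5]) = 217
  − (2) · M_14   where M_14 = det([5 1 5; -4 5 5; -3 6 2]) = -152
det = (-1)·(-5)·(321) + (+1)·(4)·(217) + (-1)·(2)·(-152) = 2777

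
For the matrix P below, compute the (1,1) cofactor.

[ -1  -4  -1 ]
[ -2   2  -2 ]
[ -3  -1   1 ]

0

Delete row 1 and column 1; the remaining 2×2 submatrix is [2 -2; -1 1].
Its determinant is 2·1 − (-2)·(-1) = 0.
The cofactor carries sign (−1)^(1+1) = +1, so C_{1,1} = +(0) = 0.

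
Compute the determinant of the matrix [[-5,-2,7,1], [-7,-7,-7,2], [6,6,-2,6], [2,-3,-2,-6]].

-1560

Expand along row 1:
  + (-5) · M_11   where M_11 = det([-7 -7 2; 6 -2 6; -3 -2 -6]) = -330
  − (-2) · M_12   where M_12 = det([-7 -7 2; 6 -2 6; 2 -2 -6]) = -520
  + (7) · M_13   where M_13 = det([-7 -7 2; 6 6 6; 2 -3 -6]) = -270
  − (1) · M_14   where M_14 = det([-7 -7 -7; 6 6 -2; 2 -3 -2]) = 280
det = (+1)·(-5)·(-330) + (-1)·(-2)·(-520) + (+1)·(7)·(-270) + (-1)·(1)·(280) = -1560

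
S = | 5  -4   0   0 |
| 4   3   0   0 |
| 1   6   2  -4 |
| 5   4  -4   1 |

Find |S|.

-434

S is block lower-triangular with a 2×2 block and a 2×2 block on the diagonal, so its determinant equals the product of the determinants of the diagonal blocks.
det of the 2×2 block = 31
det of the 2×2 block = -14
det = (31)·(-14) = -434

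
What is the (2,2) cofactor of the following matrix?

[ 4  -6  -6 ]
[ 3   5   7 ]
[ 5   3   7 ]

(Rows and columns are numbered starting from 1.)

Delete row 2 and column 2; the remaining 2×2 submatrix is [4 -6; 5 7].
Its determinant is 4·7 − (-6)·5 = 58.
The cofactor carries sign (−1)^(2+2) = +1, so C_{2,2} = +(58) = 58.

The cofactor is 58.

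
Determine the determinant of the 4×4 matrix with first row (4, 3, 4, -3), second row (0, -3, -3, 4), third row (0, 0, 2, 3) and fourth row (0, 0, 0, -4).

The determinant is 96.

The matrix is upper triangular, so the determinant is the product of the diagonal entries:
det = (4) · (-3) · (2) · (-4) = 96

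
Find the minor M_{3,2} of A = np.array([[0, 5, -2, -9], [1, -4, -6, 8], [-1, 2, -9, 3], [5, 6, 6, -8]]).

-420

Delete row 3 and column 2; the remaining 3×3 submatrix is [0 -2 -9; 1 -6 8; 5 6 -8].
Its determinant is -420.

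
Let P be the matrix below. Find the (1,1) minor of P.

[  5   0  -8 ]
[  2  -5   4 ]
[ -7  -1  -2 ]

The minor is 14.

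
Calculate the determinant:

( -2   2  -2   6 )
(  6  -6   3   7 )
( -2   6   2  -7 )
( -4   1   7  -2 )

Expand along row 1:
  + (-2) · M_11   where M_11 = det([-6 3 7; 6 2 -7; 1 7 -2]) = 25
  − (2) · M_12   where M_12 = det([6 3 7; -2 2 -7; -4 7 -2]) = 300
  + (-2) · M_13   where M_13 = det([6 -6 7; -2 6 -7; -4 1 -2]) = -20
  − (6) · M_14   where M_14 = det([6 -6 3; -2 6 2; -4 1 7]) = 270
det = (+1)·(-2)·(25) + (-1)·(2)·(300) + (+1)·(-2)·(-20) + (-1)·(6)·(270) = -2230

-2230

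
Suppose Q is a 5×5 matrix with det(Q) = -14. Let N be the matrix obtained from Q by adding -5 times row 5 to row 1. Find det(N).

-14

Adding a multiple of one row to another leaves the determinant unchanged.
det(N) = (1)·(-14) = -14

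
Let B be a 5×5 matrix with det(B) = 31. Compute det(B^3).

The determinant is 29791.

det(B^3) = (det B)^3 = (31)^3 = 29791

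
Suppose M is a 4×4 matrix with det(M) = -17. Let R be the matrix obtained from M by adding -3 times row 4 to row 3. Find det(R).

det(R) = -17

Adding a multiple of one row to another leaves the determinant unchanged.
det(R) = (1)·(-17) = -17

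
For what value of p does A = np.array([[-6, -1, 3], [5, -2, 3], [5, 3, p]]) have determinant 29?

Expanding along the column containing p, det(A) is linear in p: det(A) = (17)·p + (114).
Set (17)·p + (114) = 29  ⇒  (17)·p = -85  ⇒  p = -5.

p = -5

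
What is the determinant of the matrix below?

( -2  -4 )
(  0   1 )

-2

det = (-2)·1 − (-4)·0 = -2 − 0 = -2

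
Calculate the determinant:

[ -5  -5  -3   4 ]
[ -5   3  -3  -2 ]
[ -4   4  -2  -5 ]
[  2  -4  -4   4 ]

Expand along row 1:
  + (-5) · M_11   where M_11 = det([3 -3 -2; 4 -2 -5; -4 -4 4]) = -48
  − (-5) · M_12   where M_12 = det([-5 -3 -2; -4 -2 -5; 2 -4 4]) = 82
  + (-3) · M_13   where M_13 = det([-5 3 -2; -4 4 -5; 2 -4 4]) = 22
  − (4) · M_14   where M_14 = det([-5 3 -3; -4 4 -2; 2 -4 -4]) = 36
det = (+1)·(-5)·(-48) + (-1)·(-5)·(82) + (+1)·(-3)·(22) + (-1)·(4)·(36) = 440

440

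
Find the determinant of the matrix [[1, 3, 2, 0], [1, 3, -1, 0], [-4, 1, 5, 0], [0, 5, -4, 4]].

156

Expand along column 4 (it has 3 zeros):
  + (4) · M_44   where M_44 = det([1 3 2; 1 3 -1; -4 1 5]) = 39
det = (+1)·(4)·(39) = 156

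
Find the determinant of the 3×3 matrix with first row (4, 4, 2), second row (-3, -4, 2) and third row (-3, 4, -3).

Expand along row 1:
  + 4 · |-4 2; 4 -3| = 4·(12 − 8) = 16
  − 4 · |-3 2; -3 -3| = −4·(9 − (-6)) = -60
  + 2 · |-3 -4; -3 4| = 2·(-12 − 12) = -48
Sum: (16) + (-60) + (-48) = -92

The determinant is -92.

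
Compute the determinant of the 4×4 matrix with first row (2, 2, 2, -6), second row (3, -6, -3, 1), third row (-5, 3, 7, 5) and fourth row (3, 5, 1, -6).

Expand along row 1:
  + (2) · M_11   where M_11 = det([-6 -3 1; 3 7 5; 5 1 -6]) = 121
  − (2) · M_12   where M_12 = det([3 -3 1; -5 7 5; 3 1 -6]) = -122
  + (2) · M_13   where M_13 = det([3 -6 1; -5 3 5; 3 5 -6]) = -73
  − (-6) · M_14   where M_14 = det([3 -6 -3; -5 3 7; 3 5 1]) = -150
det = (+1)·(2)·(121) + (-1)·(2)·(-122) + (+1)·(2)·(-73) + (-1)·(-6)·(-150) = -560

-560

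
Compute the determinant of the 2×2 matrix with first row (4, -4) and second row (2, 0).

det = 4·0 − (-4)·2 = 0 − (-8) = 8

8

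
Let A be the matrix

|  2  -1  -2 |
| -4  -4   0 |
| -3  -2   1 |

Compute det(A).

The determinant is -4.

Expand along row 2:
  − (-4) · |-1 -2; -2 1| = −(-4)·(-1 − 4) = -20
  + (-4) · |2 -2; -3 1| = (-4)·(2 − 6) = 16
Sum: (-20) + (16) = -4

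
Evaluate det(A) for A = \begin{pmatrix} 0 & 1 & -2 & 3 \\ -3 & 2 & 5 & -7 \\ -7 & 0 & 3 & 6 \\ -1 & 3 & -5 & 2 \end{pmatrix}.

The determinant is 362.

Expand along row 1 (it has 1 zero):
  − (1) · M_12   where M_12 = det([-3 5 -7; -7 3 6; -1 -5 2]) = -334
  + (-2) · M_13   where M_13 = det([-3 2 -7; -7 0 6; -1 3 2]) = 217
  − (3) · M_14   where M_14 = det([-3 2 5; -7 0 3; -1 3 -5]) = -154
det = (-1)·(1)·(-334) + (+1)·(-2)·(217) + (-1)·(3)·(-154) = 362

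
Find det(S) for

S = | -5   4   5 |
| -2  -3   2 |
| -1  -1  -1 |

-46

Expand along row 1:
  + (-5) · |-3 2; -1 -1| = (-5)·(3 − (-2)) = -25
  − 4 · |-2 2; -1 -1| = −4·(2 − (-2)) = -16
  + 5 · |-2 -3; -1 -1| = 5·(2 − 3) = -5
Sum: (-25) + (-16) + (-5) = -46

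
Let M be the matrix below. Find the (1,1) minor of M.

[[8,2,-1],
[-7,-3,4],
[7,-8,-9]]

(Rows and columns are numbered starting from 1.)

59

Delete row 1 and column 1; the remaining 2×2 submatrix is [-3 4; -8 -9].
Its determinant is (-3)·(-9) − 4·(-8) = 59.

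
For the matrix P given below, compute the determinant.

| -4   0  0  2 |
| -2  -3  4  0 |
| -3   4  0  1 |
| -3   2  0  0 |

Expand along column 3 (it has 3 zeros):
  − (4) · M_23   where M_23 = det([-4 0 2; -3 4 1; -3 2 0]) = 20
det = (-1)·(4)·(20) = -80

-80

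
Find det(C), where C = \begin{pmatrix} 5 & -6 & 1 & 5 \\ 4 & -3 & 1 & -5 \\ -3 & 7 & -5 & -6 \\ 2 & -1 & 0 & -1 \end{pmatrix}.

|C| = -102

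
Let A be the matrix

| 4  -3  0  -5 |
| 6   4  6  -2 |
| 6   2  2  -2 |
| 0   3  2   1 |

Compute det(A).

Expand along row 1 (it has 1 zero):
  + (4) · M_11   where M_11 = det([4 6 -2; 2 2 -2; 3 2 1]) = -20
  − (-3) · M_12   where M_12 = det([6 6 -2; 6 2 -2; 0 2 1]) = -24
  − (-5) · M_14   where M_14 = det([6 4 6; 6 2 2; 0 3 2]) = 48
det = (+1)·(4)·(-20) + (-1)·(-3)·(-24) + (-1)·(-5)·(48) = 88

det(A) = 88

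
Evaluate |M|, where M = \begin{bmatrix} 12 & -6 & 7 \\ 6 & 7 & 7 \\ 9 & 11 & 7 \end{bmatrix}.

|M| = -441

Expand along column 1:
  + 12 · |7 7; 11 7| = 12·(49 − 77) = -336
  − 6 · |-6 7; 11 7| = −6·(-42 − 77) = 714
  + 9 · |-6 7; 7 7| = 9·(-42 − 49) = -819
Sum: (-336) + (714) + (-819) = -441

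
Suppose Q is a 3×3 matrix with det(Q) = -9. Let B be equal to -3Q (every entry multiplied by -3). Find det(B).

det(B) = 243

For a 3×3 matrix, det(-3Q) = (-3)^3·det(Q) = -27·det(Q).
det(B) = (-27)·(-9) = 243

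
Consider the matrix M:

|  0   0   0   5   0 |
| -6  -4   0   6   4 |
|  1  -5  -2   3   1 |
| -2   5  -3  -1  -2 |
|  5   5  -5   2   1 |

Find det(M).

Expand along row 1 (it has 4 zeros):
  − (5) · M_14   where M_14 = det([-6 -4 0 4; 1 -5 -2 1; -2 5 -3 -2; 5 5 -5 1]) = -1138
det = (-1)·(5)·(-1138) = 5690

5690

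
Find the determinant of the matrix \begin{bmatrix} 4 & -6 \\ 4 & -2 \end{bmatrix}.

16

det = 4·(-2) − (-6)·4 = -8 − (-24) = 16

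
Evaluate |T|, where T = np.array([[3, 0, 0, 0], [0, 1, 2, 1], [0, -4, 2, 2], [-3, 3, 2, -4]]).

det(T) = -138

Expand along row 1 (it has 3 zeros):
  + (3) · M_11   where M_11 = det([1 2 1; -4 2 2; 3 2 -4]) = -46
det = (+1)·(3)·(-46) = -138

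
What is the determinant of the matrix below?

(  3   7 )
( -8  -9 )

The determinant is 29.

det = 3·(-9) − 7·(-8) = -27 − (-56) = 29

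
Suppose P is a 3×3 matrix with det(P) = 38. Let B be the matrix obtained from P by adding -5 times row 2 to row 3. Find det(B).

Adding a multiple of one row to another leaves the determinant unchanged.
det(B) = (1)·(38) = 38

38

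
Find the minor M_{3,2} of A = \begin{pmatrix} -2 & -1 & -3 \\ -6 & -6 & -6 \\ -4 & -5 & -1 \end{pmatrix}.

Delete row 3 and column 2; the remaining 2×2 submatrix is [-2 -3; -6 -6].
Its determinant is (-2)·(-6) − (-3)·(-6) = -6.

The minor is -6.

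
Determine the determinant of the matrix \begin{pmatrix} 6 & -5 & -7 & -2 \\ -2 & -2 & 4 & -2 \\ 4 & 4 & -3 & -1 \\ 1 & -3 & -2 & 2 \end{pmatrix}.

Expand along row 1:
  + (6) · M_11   where M_11 = det([-2 4 -2; 4 -3 -1; -3 -2 2]) = 30
  − (-5) · M_12   where M_12 = det([-2 4 -2; 4 -3 -1; 1 -2 2]) = -10
  + (-7) · M_13   where M_13 = det([-2 -2 -2; 4 4 -1; 1 -3 2]) = 40
  − (-2) · M_14   where M_14 = det([-2 -2 4; 4 4 -3; 1 -3 -2]) = -40
det = (+1)·(6)·(30) + (-1)·(-5)·(-10) + (+1)·(-7)·(40) + (-1)·(-2)·(-40) = -230

-230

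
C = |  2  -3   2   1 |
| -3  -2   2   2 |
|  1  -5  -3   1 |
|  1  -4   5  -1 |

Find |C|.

-285

Expand along row 1:
  + (2) · M_11   where M_11 = det([-2 2 2; -5 -3 1; -4 5 -1]) = -88
  − (-3) · M_12   where M_12 = det([-3 2 2; 1 -3 1; 1 5 -1]) = 26
  + (2) · M_13   where M_13 = det([-3 -2 2; 1 -5 1; 1 -4 -1]) = -29
  − (1) · M_14   where M_14 = det([-3 -2 2; 1 -5 -3; 1 -4 5]) = 129
det = (+1)·(2)·(-88) + (-1)·(-3)·(26) + (+1)·(2)·(-29) + (-1)·(1)·(129) = -285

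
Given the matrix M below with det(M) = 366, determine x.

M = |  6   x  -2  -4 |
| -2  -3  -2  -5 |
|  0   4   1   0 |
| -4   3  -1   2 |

-3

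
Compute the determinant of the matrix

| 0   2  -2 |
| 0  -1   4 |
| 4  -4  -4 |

24

Expand along column 1:
  + 4 · |2 -2; -1 4| = 4·(8 − 2) = 24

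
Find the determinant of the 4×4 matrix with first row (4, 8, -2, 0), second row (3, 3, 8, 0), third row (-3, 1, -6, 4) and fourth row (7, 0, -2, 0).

Expand along column 4 (it has 3 zeros):
  − (4) · M_34   where M_34 = det([4 8 -2; 3 3 8; 7 0 -2]) = 514
det = (-1)·(4)·(514) = -2056

-2056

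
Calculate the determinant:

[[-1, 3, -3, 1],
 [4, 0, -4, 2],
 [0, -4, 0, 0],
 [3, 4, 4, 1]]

Expand along row 3 (it has 3 zeros):
  − (-4) · M_32   where M_32 = det([-1 -3 1; 4 -4 2; 3 4 1]) = 34
det = (-1)·(-4)·(34) = 136

The determinant is 136.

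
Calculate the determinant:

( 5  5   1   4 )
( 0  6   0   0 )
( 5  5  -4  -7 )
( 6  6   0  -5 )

1074

Expand along row 2 (it has 3 zeros):
  + (6) · M_22   where M_22 = det([5 1 4; 5 -4 -7; 6 0 -5]) = 179
det = (+1)·(6)·(179) = 1074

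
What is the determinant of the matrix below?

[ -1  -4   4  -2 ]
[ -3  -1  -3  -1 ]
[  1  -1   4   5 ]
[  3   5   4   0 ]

411

Expand along row 4 (it has 1 zero):
  − (3) · M_41   where M_41 = det([-4 4 -2; -1 -3 -1; -1 4 5]) = 82
  + (5) · M_42   where M_42 = det([-1 4 -2; -3 -3 -1; 1 4 5]) = 85
  − (4) · M_43   where M_43 = det([-1 -4 -2; -3 -1 -1; 1 -1 5]) = -58
det = (-1)·(3)·(82) + (+1)·(5)·(85) + (-1)·(4)·(-58) = 411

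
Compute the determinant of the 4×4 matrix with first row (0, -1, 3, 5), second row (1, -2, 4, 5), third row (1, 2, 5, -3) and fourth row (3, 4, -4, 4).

339

Expand along row 1 (it has 1 zero):
  − (-1) · M_12   where M_12 = det([1 4 5; 1 5 -3; 3 -4 4]) = -139
  + (3) · M_13   where M_13 = det([1 -2 5; 1 2 -3; 3 4 4]) = 36
  − (5) · M_14   where M_14 = det([1 -2 4; 1 2 5; 3 4 -4]) = -74
det = (-1)·(-1)·(-139) + (+1)·(3)·(36) + (-1)·(5)·(-74) = 339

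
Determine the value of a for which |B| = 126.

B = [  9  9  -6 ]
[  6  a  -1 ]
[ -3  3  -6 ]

2

Expanding along the row containing a, det(B) is linear in a: det(B) = (-72)·a + (270).
Set (-72)·a + (270) = 126  ⇒  (-72)·a = -144  ⇒  a = 2.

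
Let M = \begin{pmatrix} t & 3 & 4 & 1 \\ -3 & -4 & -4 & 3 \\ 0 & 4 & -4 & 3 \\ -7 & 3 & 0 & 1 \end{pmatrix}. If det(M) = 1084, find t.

4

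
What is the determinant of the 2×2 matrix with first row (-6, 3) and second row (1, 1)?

det = (-6)·1 − 3·1 = -6 − 3 = -9

The determinant is -9.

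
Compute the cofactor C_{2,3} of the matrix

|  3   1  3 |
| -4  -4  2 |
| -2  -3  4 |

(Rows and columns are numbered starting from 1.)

7

Delete row 2 and column 3; the remaining 2×2 submatrix is [3 1; -2 -3].
Its determinant is 3·(-3) − 1·(-2) = -7.
The cofactor carries sign (−1)^(2+3) = −1, so C_{2,3} = −(-7) = 7.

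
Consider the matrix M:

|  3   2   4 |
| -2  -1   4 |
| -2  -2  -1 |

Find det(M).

|M| = 15

Expand along column 1:
  + 3 · |-1 4; -2 -1| = 3·(1 − (-8)) = 27
  − (-2) · |2 4; -2 -1| = −(-2)·(-2 − (-8)) = 12
  + (-2) · |2 4; -1 4| = (-2)·(8 − (-4)) = -24
Sum: (27) + (12) + (-24) = 15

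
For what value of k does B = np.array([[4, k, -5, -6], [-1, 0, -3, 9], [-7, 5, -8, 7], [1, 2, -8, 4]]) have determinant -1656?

5

Expanding along the row containing k, det(B) is linear in k: det(B) = (-447)·k + (579).
Set (-447)·k + (579) = -1656  ⇒  (-447)·k = -2235  ⇒  k = 5.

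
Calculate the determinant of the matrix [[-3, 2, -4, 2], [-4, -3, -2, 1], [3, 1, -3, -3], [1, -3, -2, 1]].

-360

Expand along row 1:
  + (-3) · M_11   where M_11 = det([-3 -2 1; 1 -3 -3; -3 -2 1]) = 0
  − (2) · M_12   where M_12 = det([-4 -2 1; 3 -3 -3; 1 -2 1]) = 45
  + (-4) · M_13   where M_13 = det([-4 -3 1; 3 1 -3; 1 -3 1]) = 40
  − (2) · M_14   where M_14 = det([-4 -3 -2; 3 1 -3; 1 -3 -2]) = 55
det = (+1)·(-3)·(0) + (-1)·(2)·(45) + (+1)·(-4)·(40) + (-1)·(2)·(55) = -360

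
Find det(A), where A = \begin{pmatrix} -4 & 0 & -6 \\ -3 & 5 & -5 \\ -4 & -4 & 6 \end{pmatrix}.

Expand along row 1:
  + (-4) · |5 -5; -4 6| = (-4)·(30 − 20) = -40
  + (-6) · |-3 5; -4 -4| = (-6)·(12 − (-20)) = -192
Sum: (-40) + (-192) = -232

The determinant is -232.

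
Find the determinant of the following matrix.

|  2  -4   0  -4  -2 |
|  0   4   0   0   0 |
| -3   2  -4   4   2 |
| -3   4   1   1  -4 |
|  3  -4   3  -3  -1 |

Expand along row 2 (it has 4 zeros):
  + (4) · M_22   where M_22 = det([2 0 -4 -2; -3 -4 4 2; -3 1 1 -4; 3 3 -3 -1]) = -32
det = (+1)·(4)·(-32) = -128

The determinant is -128.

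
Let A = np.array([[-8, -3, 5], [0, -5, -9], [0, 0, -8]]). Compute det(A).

A is upper triangular, so det(A) is the product of the diagonal entries:
det = (-8) · (-5) · (-8) = -320

det(A) = -320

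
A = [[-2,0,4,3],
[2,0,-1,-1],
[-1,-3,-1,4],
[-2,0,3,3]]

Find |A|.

Expand along column 2 (it has 3 zeros):
  − (-3) · M_32   where M_32 = det([-2 4 3; 2 -1 -1; -2 3 3]) = -4
det = (-1)·(-3)·(-4) = -12

|A| = -12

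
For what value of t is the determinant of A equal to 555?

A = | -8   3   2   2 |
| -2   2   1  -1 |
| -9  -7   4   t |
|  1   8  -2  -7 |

0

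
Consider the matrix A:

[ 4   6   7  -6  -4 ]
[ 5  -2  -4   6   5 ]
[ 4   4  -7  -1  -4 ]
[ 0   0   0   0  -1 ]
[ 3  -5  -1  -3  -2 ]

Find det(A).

Expand along row 4 (it has 4 zeros):
  − (-1) · M_45   where M_45 = det([4 6 7 -6; 5 -2 -4 6; 4 4 -7 -1; 3 -5 -1 -3]) = -4627
det = (-1)·(-1)·(-4627) = -4627

|A| = -4627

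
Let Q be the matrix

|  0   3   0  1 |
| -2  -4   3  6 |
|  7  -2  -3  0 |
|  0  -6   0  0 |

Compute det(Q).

|Q| = 90

Expand along row 4 (it has 3 zeros):
  + (-6) · M_42   where M_42 = det([0 0 1; -2 3 6; 7 -3 0]) = -15
det = (+1)·(-6)·(-15) = 90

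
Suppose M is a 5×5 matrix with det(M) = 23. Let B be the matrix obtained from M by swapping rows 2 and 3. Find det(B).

Swapping two rows multiplies the determinant by −1.
det(B) = (-1)·(23) = -23

The determinant is -23.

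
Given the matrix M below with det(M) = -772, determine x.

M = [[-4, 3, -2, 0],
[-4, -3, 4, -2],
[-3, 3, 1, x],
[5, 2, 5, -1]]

x = 3

Expanding along the column containing x, det(M) is linear in x: det(M) = (-198)·x + (-178).
Set (-198)·x + (-178) = -772  ⇒  (-198)·x = -594  ⇒  x = 3.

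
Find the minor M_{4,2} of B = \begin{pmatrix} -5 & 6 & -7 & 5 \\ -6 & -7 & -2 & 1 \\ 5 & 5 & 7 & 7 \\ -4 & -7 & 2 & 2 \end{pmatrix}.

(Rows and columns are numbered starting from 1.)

Delete row 4 and column 2; the remaining 3×3 submatrix is [-5 -7 5; -6 -2 1; 5 7 7].
Its determinant is -384.

The minor is -384.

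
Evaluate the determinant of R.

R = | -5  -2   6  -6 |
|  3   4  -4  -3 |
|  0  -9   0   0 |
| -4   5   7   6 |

|R| = -459

Expand along row 3 (it has 3 zeros):
  − (-9) · M_32   where M_32 = det([-5 6 -6; 3 -4 -3; -4 7 6]) = -51
det = (-1)·(-9)·(-51) = -459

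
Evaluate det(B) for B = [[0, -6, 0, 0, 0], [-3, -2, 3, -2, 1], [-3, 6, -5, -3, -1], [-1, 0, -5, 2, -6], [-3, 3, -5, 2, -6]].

|B| = 1020

Expand along row 1 (it has 4 zeros):
  − (-6) · M_12   where M_12 = det([-3 3 -2 1; -3 -5 -3 -1; -1 -5 2 -6; -3 -5 2 -6]) = 170
det = (-1)·(-6)·(170) = 1020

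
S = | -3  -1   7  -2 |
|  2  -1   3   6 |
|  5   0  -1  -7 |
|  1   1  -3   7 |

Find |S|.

Expand along row 3 (it has 1 zero):
  + (5) · M_31   where M_31 = det([-1 7 -2; -1 3 6; 1 -3 7]) = 52
  + (-1) · M_33   where M_33 = det([-3 -1 -2; 2 -1 6; 1 1 7]) = 41
  − (-7) · M_34   where M_34 = det([-3 -1 7; 2 -1 3; 1 1 -3]) = 12
det = (+1)·(5)·(52) + (+1)·(-1)·(41) + (-1)·(-7)·(12) = 303

303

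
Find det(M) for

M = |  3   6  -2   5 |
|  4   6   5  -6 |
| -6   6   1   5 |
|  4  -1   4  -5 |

|M| = -1419

Expand along row 1:
  + (3) · M_11   where M_11 = det([6 5 -6; 6 1 5; -1 4 -5]) = -175
  − (6) · M_12   where M_12 = det([4 5 -6; -6 1 5; 4 4 -5]) = 18
  + (-2) · M_13   where M_13 = det([4 6 -6; -6 6 5; 4 -1 -5]) = -52
  − (5) · M_14   where M_14 = det([4 6 5; -6 6 1; 4 -1 4]) = 178
det = (+1)·(3)·(-175) + (-1)·(6)·(18) + (+1)·(-2)·(-52) + (-1)·(5)·(178) = -1419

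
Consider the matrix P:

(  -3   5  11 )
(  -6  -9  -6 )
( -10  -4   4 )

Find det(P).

Expand along column 1:
  + (-3) · |-9 -6; -4 4| = (-3)·(-36 − 24) = 180
  − (-6) · |5 11; -4 4| = −(-6)·(20 − (-44)) = 384
  + (-10) · |5 11; -9 -6| = (-10)·(-30 − (-99)) = -690
Sum: (180) + (384) + (-690) = -126

The determinant is -126.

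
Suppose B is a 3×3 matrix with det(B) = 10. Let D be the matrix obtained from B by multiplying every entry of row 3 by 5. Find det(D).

Scaling one row by 5 multiplies the determinant by 5.
det(D) = (5)·(10) = 50

50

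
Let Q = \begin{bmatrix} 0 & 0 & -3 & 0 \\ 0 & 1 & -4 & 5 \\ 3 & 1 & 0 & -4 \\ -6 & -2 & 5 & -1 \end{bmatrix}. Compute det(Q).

|Q| = -81

Expand along row 1 (it has 3 zeros):
  + (-3) · M_13   where M_13 = det([0 1 5; 3 1 -4; -6 -2 -1]) = 27
det = (+1)·(-3)·(27) = -81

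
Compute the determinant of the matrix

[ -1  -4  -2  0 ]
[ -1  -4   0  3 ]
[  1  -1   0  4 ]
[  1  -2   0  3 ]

Expand along column 3 (it has 3 zeros):
  + (-2) · M_13   where M_13 = det([-1 -4 3; 1 -1 4; 1 -2 3]) = -12
det = (+1)·(-2)·(-12) = 24

24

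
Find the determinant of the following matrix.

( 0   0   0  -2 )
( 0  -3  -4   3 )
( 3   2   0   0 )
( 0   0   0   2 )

Expand along row 1 (it has 3 zeros):
  − (-2) · M_14   where M_14 = det([0 -3 -4; 3 2 0; 0 0 0]) = 0
det = (-1)·(-2)·(0) = 0

0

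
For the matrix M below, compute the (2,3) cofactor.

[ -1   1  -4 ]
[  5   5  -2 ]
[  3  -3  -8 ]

0

Delete row 2 and column 3; the remaining 2×2 submatrix is [-1 1; 3 -3].
Its determinant is (-1)·(-3) − 1·3 = 0.
The cofactor carries sign (−1)^(2+3) = −1, so C_{2,3} = −(0) = 0.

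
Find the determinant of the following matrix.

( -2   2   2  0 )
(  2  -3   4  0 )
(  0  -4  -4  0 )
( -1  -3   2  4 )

-224

Expand along column 4 (it has 3 zeros):
  + (4) · M_44   where M_44 = det([-2 2 2; 2 -3 4; 0 -4 -4]) = -56
det = (+1)·(4)·(-56) = -224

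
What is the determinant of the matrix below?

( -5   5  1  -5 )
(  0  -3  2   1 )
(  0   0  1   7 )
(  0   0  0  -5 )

-75

The matrix is upper triangular, so the determinant is the product of the diagonal entries:
det = (-5) · (-3) · (1) · (-5) = -75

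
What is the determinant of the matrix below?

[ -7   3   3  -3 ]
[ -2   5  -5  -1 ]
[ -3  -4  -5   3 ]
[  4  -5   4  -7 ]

Expand along row 1:
  + (-7) · M_11   where M_11 = det([5 -5 -1; -4 -5 3; -5 4 -7]) = 371
  − (3) · M_12   where M_12 = det([-2 -5 -1; -3 -5 3; 4 4 -7]) = -9
  + (3) · M_13   where M_13 = det([-2 5 -1; -3 -4 3; 4 -5 -7]) = -162
  − (-3) · M_14   where M_14 = det([-2 5 -5; -3 -4 -5; 4 -5 4]) = -113
det = (+1)·(-7)·(371) + (-1)·(3)·(-9) + (+1)·(3)·(-162) + (-1)·(-3)·(-113) = -3395

The determinant is -3395.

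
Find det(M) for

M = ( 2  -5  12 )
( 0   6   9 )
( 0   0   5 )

M is upper triangular, so det(M) is the product of the diagonal entries:
det = (2) · (6) · (5) = 60

60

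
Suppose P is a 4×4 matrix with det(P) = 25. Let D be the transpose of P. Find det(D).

|D| = 25

det(Pᵀ) = det(P).
det(D) = (1)·(25) = 25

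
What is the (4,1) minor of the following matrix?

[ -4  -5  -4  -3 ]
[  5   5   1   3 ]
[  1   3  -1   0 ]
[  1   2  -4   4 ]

-27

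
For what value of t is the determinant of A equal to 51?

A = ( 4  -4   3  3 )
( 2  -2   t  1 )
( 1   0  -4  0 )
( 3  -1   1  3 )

Expanding along the row containing t, det(A) is linear in t: det(A) = (-9)·t + (-3).
Set (-9)·t + (-3) = 51  ⇒  (-9)·t = 54  ⇒  t = -6.

t = -6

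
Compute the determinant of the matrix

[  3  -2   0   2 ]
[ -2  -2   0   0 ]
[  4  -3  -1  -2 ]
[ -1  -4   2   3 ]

Expand along row 2 (it has 2 zeros):
  − (-2) · M_21   where M_21 = det([-2 0 2; -3 -1 -2; -4 2 3]) = -22
  + (-2) · M_22   where M_22 = det([3 0 2; 4 -1 -2; -1 2 3]) = 17
det = (-1)·(-2)·(-22) + (+1)·(-2)·(17) = -78

-78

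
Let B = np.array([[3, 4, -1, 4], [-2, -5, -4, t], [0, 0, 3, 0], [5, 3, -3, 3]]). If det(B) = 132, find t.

t = -1

Expanding along the row containing t, det(B) is linear in t: det(B) = (33)·t + (165).
Set (33)·t + (165) = 132  ⇒  (33)·t = -33  ⇒  t = -1.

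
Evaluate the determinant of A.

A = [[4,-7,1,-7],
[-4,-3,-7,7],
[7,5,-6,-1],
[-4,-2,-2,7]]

1980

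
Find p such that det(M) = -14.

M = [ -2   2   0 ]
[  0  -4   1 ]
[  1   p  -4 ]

Expanding along the row containing p, det(M) is linear in p: det(M) = (2)·p + (-30).
Set (2)·p + (-30) = -14  ⇒  (2)·p = 16  ⇒  p = 8.

8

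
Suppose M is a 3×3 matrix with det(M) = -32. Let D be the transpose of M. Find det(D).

det(D) = -32

det(Mᵀ) = det(M).
det(D) = (1)·(-32) = -32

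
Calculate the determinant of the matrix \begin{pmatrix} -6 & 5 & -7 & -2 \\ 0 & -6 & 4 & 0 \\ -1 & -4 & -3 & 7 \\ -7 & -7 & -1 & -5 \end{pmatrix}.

Expand along row 2 (it has 2 zeros):
  + (-6) · M_22   where M_22 = det([-6 -7 -2; -1 -3 7; -7 -1 -5]) = 286
  − (4) · M_23   where M_23 = det([-6 5 -2; -1 -4 7; -7 -7 -5]) = -642
det = (+1)·(-6)·(286) + (-1)·(4)·(-642) = 852

852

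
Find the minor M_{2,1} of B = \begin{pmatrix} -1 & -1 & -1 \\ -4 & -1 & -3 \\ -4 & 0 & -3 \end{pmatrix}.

The minor is 3.

Delete row 2 and column 1; the remaining 2×2 submatrix is [-1 -1; 0 -3].
Its determinant is (-1)·(-3) − (-1)·0 = 3.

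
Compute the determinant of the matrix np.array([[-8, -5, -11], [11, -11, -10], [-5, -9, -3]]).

The determinant is 1735.

Expand along column 1:
  + (-8) · |-11 -10; -9 -3| = (-8)·(33 − 90) = 456
  − 11 · |-5 -11; -9 -3| = −11·(15 − 99) = 924
  + (-5) · |-5 -11; -11 -10| = (-5)·(50 − 121) = 355
Sum: (456) + (924) + (355) = 1735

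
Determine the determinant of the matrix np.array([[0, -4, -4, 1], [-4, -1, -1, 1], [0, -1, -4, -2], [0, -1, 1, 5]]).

Expand along column 1 (it has 3 zeros):
  − (-4) · M_21   where M_21 = det([-4 -4 1; -1 -4 -2; -1 1 5]) = 39
det = (-1)·(-4)·(39) = 156

The determinant is 156.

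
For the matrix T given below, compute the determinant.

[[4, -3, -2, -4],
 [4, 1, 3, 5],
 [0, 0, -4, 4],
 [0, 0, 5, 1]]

T is block upper-triangular with a 2×2 block and a 2×2 block on the diagonal, so its determinant equals the product of the determinants of the diagonal blocks.
det of the 2×2 block = 16
det of the 2×2 block = -24
det = (16)·(-24) = -384

The determinant is -384.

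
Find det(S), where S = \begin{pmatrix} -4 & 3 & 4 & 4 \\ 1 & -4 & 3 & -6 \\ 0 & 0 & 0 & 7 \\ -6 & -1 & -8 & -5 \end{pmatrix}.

Expand along row 3 (it has 3 zeros):
  − (7) · M_34   where M_34 = det([-4 3 4; 1 -4 3; -6 -1 -8]) = -270
det = (-1)·(7)·(-270) = 1890

1890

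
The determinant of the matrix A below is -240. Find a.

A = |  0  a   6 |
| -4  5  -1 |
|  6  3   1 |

Expanding along the column containing a, det(A) is linear in a: det(A) = (-2)·a + (-252).
Set (-2)·a + (-252) = -240  ⇒  (-2)·a = 12  ⇒  a = -6.

a = -6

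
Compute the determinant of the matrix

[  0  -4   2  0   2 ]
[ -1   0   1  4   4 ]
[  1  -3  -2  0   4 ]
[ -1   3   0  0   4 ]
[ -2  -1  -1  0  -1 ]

Expand along column 4 (it has 4 zeros):
  + (4) · M_24   where M_24 = det([0 -4 2 2; 1 -3 -2 4; -1 3 0 4; -2 -1 -1 -1]) = 244
det = (+1)·(4)·(244) = 976

The determinant is 976.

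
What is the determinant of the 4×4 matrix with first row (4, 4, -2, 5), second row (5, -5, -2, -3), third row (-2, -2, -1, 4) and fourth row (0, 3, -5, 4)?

Expand along row 4 (it has 1 zero):
  + (3) · M_42   where M_42 = det([4 -2 5; 5 -2 -3; -2 -1 4]) = -61
  − (-5) · M_43   where M_43 = det([4 4 5; 5 -5 -3; -2 -2 4]) = -260
  + (4) · M_44   where M_44 = det([4 4 -2; 5 -5 -2; -2 -2 -1]) = 80
det = (+1)·(3)·(-61) + (-1)·(-5)·(-260) + (+1)·(4)·(80) = -1163

-1163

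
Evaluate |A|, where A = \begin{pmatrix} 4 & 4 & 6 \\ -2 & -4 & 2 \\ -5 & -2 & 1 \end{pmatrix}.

Expand along row 1:
  + 4 · |-4 2; -2 1| = 4·(-4 − (-4)) = 0
  − 4 · |-2 2; -5 1| = −4·(-2 − (-10)) = -32
  + 6 · |-2 -4; -5 -2| = 6·(4 − 20) = -96
Sum: (0) + (-32) + (-96) = -128

det(A) = -128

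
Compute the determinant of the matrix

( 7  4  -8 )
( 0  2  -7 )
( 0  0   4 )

The determinant is 56.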